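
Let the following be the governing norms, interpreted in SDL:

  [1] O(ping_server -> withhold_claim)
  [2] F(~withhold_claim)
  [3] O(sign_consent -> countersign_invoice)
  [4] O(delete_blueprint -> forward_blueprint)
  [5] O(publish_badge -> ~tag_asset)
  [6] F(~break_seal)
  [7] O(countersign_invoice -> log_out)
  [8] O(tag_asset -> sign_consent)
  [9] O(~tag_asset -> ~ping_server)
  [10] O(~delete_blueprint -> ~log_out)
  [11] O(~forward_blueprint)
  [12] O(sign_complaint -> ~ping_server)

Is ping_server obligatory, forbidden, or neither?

Forbidden

Premise 11 states O(~forward_blueprint) outright.
Premise 4, O(delete_blueprint -> forward_blueprint), contraposes to O(~forward_blueprint -> ~delete_blueprint); with O(~forward_blueprint) we get O(~delete_blueprint).
Applying K to premise 10 (O(~delete_blueprint -> ~log_out)) and O(~delete_blueprint) yields O(~log_out).
The contrapositive of premise 7 (O(countersign_invoice -> log_out)) is O(~log_out -> ~countersign_invoice), and O(~log_out) is already established, so O(~countersign_invoice).
The contrapositive of premise 3 (O(sign_consent -> countersign_invoice)) is O(~countersign_invoice -> ~sign_consent), and O(~countersign_invoice) is already established, so O(~sign_consent).
The contrapositive of premise 8 (O(tag_asset -> sign_consent)) is O(~sign_consent -> ~tag_asset), and O(~sign_consent) is already established, so O(~tag_asset).
Applying K to premise 9 (O(~tag_asset -> ~ping_server)) and O(~tag_asset) yields O(~ping_server).
Premises 1, 2, 5, 6, 12 do not contribute to this derivation.
Thus O(~ping_server), which is F(ping_server): ping_server is forbidden.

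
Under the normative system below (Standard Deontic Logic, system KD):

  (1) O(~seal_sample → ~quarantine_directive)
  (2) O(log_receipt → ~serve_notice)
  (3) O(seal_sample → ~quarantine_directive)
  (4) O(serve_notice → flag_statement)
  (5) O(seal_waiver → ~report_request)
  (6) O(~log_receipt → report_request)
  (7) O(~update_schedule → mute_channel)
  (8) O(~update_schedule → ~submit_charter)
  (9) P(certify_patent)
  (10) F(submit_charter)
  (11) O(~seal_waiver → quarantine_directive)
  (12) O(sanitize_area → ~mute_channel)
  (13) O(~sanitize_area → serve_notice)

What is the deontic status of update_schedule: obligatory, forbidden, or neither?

Obligatory

Premises 1 and 3 cover both cases: O(~seal_sample → ~quarantine_directive) and O(seal_sample → ~quarantine_directive). Since ~seal_sample ∨ seal_sample is a tautology, O(~quarantine_directive) follows.
Premise 11 is O(~seal_waiver → quarantine_directive); contrapositively O(~quarantine_directive → seal_waiver). Since O(~quarantine_directive) holds, K gives O(seal_waiver).
From O(seal_waiver) and premise 5, O(seal_waiver → ~report_request), we obtain O(~report_request).
Premise 6 is O(~log_receipt → report_request); contrapositively O(~report_request → log_receipt). Since O(~report_request) holds, K gives O(log_receipt).
Applying K to premise 2 (O(log_receipt → ~serve_notice)) and O(log_receipt) yields O(~serve_notice).
Premise 13, O(~sanitize_area → serve_notice), contraposes to O(~serve_notice → sanitize_area); with O(~serve_notice) we get O(sanitize_area).
Premise 12 is O(sanitize_area → ~mute_channel); since O(sanitize_area), deontic closure gives O(~mute_channel).
The contrapositive of premise 7 (O(~update_schedule → mute_channel)) is O(~mute_channel → update_schedule), and O(~mute_channel) is already established, so O(update_schedule).
Premises 4, 8, 9, 10 do not contribute to this derivation.
Hence update_schedule is obligatory.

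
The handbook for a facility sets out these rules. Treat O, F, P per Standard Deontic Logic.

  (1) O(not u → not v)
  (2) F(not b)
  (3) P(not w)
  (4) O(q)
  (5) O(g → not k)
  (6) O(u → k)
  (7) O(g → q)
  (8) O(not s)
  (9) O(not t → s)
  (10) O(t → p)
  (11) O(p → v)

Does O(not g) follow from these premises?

Premise 8 gives O(not s).
The contrapositive of premise 9 (O(not t → s)) is O(not s → t), and O(not s) is already established, so O(t).
Applying K to premise 10 (O(t → p)) and O(t) yields O(p).
Premise 11 is O(p → v); since O(p), deontic closure gives O(v).
Premise 1 is O(not u → not v); contrapositively O(v → u). Since O(v) holds, K gives O(u).
Applying K to premise 6 (O(u → k)) and O(u) yields O(k).
Premise 5 is O(g → not k); contrapositively O(k → not g). Since O(k) holds, K gives O(not g).
Premises 2, 3, 4, 7 do not contribute to this derivation.
So O(not g) follows.

Yes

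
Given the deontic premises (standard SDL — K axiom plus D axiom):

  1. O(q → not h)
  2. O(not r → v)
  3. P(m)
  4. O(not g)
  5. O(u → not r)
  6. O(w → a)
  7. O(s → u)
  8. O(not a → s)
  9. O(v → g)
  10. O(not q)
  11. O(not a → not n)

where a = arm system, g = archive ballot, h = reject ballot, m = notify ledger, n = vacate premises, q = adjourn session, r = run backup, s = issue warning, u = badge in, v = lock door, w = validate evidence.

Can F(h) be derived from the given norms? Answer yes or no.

Premise 1 is O(q → not h), but O(q) is not derivable from the premises, so it does not yield O(not h).
No other premise forces O(not h). An ideal world satisfying every premise can still have h true, so F(h) is not derivable.

No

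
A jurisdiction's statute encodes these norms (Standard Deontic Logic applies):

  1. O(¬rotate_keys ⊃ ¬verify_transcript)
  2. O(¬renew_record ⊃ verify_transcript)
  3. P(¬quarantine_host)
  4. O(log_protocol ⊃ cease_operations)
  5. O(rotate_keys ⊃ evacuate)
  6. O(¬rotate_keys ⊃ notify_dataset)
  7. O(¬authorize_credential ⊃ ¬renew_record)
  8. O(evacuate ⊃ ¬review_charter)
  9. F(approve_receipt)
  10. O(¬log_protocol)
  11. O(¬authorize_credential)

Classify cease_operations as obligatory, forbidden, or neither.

Premise 4 is O(log_protocol ⊃ cease_operations), but O(log_protocol) is not derivable from the premises, so it does not yield O(cease_operations).
No premise or chain of K-axiom applications forces O(cease_operations), and none forces O(¬cease_operations). So cease_operations is neither obligatory nor forbidden under these norms.

Neither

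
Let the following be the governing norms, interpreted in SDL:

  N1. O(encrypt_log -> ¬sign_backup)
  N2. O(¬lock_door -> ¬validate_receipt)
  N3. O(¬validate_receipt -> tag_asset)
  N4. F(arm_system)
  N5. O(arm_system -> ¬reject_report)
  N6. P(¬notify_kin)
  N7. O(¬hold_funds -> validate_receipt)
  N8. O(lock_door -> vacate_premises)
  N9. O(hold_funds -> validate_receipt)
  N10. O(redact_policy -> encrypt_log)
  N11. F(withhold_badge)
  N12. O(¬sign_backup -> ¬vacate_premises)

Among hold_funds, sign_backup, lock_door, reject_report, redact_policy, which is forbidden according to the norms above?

Premises 9 and 7 cover both cases: O(hold_funds -> validate_receipt) and O(¬hold_funds -> validate_receipt). Since hold_funds ∨ ¬hold_funds is a tautology, O(validate_receipt) follows.
The contrapositive of premise 2 (O(¬lock_door -> ¬validate_receipt)) is O(validate_receipt -> lock_door), and O(validate_receipt) is already established, so O(lock_door).
Premise 8 is O(lock_door -> vacate_premises); since O(lock_door), deontic closure gives O(vacate_premises).
The contrapositive of premise 12 (O(¬sign_backup -> ¬vacate_premises)) is O(vacate_premises -> sign_backup), and O(vacate_premises) is already established, so O(sign_backup).
Premise 1 is O(encrypt_log -> ¬sign_backup); contrapositively O(sign_backup -> ¬encrypt_log). Since O(sign_backup) holds, K gives O(¬encrypt_log).
Premise 10, O(redact_policy -> encrypt_log), contraposes to O(¬encrypt_log -> ¬redact_policy); with O(¬encrypt_log) we get O(¬redact_policy).
So O(¬redact_policy) holds, i.e. redact_policy is forbidden. None of the other listed options is forbidden under the premises.

redact_policy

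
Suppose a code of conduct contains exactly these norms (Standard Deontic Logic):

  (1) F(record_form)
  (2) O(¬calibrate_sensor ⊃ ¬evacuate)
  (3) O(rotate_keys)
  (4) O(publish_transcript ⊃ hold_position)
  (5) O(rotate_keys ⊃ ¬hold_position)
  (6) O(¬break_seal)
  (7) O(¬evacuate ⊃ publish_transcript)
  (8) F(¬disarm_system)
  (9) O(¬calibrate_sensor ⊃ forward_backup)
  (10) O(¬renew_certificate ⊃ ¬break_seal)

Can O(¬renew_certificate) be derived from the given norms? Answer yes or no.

No

Premise 10 is O(¬renew_certificate ⊃ ¬break_seal); even if O(¬break_seal) held, inferring O(¬renew_certificate) would be affirming the consequent — invalid.
No other premise forces O(¬renew_certificate). An ideal world satisfying every premise can still have ¬renew_certificate false, so O(¬renew_certificate) is not derivable.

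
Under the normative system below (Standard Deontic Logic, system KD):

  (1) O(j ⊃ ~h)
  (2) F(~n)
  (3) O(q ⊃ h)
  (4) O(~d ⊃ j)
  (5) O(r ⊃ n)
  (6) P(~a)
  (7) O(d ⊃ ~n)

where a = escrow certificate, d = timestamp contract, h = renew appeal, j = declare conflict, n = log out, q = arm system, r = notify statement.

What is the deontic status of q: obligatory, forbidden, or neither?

Forbidden

Premise 2 is F(~n), i.e. O(n).
Premise 7 is O(d ⊃ ~n); contrapositively O(n ⊃ ~d). Since O(n) holds, K gives O(~d).
From O(~d) and premise 4, O(~d ⊃ j), we obtain O(j).
Premise 1 is O(j ⊃ ~h); since O(j), deontic closure gives O(~h).
The contrapositive of premise 3 (O(q ⊃ h)) is O(~h ⊃ ~q), and O(~h) is already established, so O(~q).
Premises 5, 6 do not contribute to this derivation.
Thus O(~q), which is F(q): q is forbidden.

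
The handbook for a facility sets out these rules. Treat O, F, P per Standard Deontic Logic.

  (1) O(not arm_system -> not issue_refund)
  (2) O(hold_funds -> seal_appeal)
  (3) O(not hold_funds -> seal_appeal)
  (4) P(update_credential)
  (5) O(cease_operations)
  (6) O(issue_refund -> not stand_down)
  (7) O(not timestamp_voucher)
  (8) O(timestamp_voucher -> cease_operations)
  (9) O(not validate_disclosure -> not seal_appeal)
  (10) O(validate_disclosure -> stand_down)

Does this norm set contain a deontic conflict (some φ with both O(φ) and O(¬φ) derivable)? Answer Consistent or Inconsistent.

Premise 8 is O(timestamp_voucher -> cease_operations); even if O(cease_operations) held, inferring O(timestamp_voucher) would be affirming the consequent — invalid.
So O(timestamp_voucher) is not derivable, and the apparent clash with O(not timestamp_voucher) does not arise.
A world satisfying every obligation exists (e.g. arm_system=false, cease_operations=true, hold_funds=false, issue_refund=false, seal_appeal=true, stand_down=true, timestamp_voucher=false, update_credential=false, validate_disclosure=true); no atom is both obligatory and forbidden, so the set is consistent.

Consistent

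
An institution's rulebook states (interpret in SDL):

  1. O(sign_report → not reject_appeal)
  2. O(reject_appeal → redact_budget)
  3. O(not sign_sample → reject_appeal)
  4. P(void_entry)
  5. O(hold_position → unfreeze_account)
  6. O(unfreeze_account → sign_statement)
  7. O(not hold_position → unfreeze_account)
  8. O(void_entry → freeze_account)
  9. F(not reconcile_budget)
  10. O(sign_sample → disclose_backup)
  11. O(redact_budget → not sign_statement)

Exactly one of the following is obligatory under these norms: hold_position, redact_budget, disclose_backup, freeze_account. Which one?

Premises 5 and 7 cover both cases: O(hold_position → unfreeze_account) and O(not hold_position → unfreeze_account). Since hold_position ∨ not hold_position is a tautology, O(unfreeze_account) follows.
Premise 6 is O(unfreeze_account → sign_statement); since O(unfreeze_account), deontic closure gives O(sign_statement).
Premise 11 is O(redact_budget → not sign_statement); contrapositively O(sign_statement → not redact_budget). Since O(sign_statement) holds, K gives O(not redact_budget).
Premise 2 is O(reject_appeal → redact_budget); contrapositively O(not redact_budget → not reject_appeal). Since O(not redact_budget) holds, K gives O(not reject_appeal).
Premise 3, O(not sign_sample → reject_appeal), contraposes to O(not reject_appeal → sign_sample); with O(not reject_appeal) we get O(sign_sample).
With premise 10, O(sign_sample → disclose_backup), the K-axiom yields O(disclose_backup).
So O(disclose_backup) holds — disclose_backup is obligatory. None of the other listed options is made obligatory by any chain of premises.

disclose_backup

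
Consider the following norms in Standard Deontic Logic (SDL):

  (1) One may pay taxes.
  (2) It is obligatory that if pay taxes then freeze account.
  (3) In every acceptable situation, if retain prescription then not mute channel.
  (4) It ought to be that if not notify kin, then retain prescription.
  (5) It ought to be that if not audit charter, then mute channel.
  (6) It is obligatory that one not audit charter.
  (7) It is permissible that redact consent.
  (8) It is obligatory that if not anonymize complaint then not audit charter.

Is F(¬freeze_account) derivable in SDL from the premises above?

Premise 2 is O(pay_taxes → freeze_account), but O(pay_taxes) is not derivable from the premises (the permission P(pay_taxes) asserts only ¬O(¬pay_taxes), not O(pay_taxes)), so it does not yield O(freeze_account).
No other premise forces O(freeze_account). An ideal world satisfying every premise can still have ¬freeze_account true, so F(¬freeze_account) is not derivable.

No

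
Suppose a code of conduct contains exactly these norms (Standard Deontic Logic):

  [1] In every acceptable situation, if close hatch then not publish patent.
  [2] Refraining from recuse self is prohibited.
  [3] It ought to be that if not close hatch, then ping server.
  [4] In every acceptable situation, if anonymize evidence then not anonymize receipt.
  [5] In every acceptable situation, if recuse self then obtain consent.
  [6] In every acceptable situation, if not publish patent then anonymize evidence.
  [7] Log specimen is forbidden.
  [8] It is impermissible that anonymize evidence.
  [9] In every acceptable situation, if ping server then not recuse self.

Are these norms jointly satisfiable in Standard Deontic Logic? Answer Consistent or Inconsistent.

Inconsistent

Premise 8, F(anonymize_evidence), is equivalent to O(¬anonymize_evidence).
The contrapositive of premise 6 (O(¬publish_patent → anonymize_evidence)) is O(¬anonymize_evidence → publish_patent), and O(¬anonymize_evidence) is already established, so O(publish_patent).
Premise 1 is O(close_hatch → ¬publish_patent); contrapositively O(publish_patent → ¬close_hatch). Since O(publish_patent) holds, K gives O(¬close_hatch).
Premise 3 is O(¬close_hatch → ping_server); since O(¬close_hatch), deontic closure gives O(ping_server).
With premise 9, O(ping_server → ¬recuse_self), the K-axiom yields O(¬recuse_self).
Yet premise 2 is F(¬recuse_self), i.e. O(recuse_self).
We now have both O(¬recuse_self) and O(recuse_self) — recuse_self is simultaneously obligatory and forbidden, violating the D-axiom.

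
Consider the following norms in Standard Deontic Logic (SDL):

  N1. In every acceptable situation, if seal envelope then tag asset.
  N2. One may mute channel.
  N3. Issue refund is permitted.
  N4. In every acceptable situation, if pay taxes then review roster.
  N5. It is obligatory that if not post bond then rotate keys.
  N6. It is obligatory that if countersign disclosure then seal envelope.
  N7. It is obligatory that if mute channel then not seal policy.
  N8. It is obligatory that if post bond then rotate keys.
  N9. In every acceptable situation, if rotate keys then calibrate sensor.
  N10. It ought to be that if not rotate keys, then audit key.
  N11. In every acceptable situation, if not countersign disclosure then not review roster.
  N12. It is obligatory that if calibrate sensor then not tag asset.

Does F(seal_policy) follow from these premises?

No

Premise 7 is O(mute_channel → ¬seal_policy), but O(mute_channel) is not derivable from the premises (the permission P(mute_channel) asserts only ¬O(¬mute_channel), not O(mute_channel)), so it does not yield O(¬seal_policy).
No other premise forces O(¬seal_policy). An ideal world satisfying every premise can still have seal_policy true, so F(seal_policy) is not derivable.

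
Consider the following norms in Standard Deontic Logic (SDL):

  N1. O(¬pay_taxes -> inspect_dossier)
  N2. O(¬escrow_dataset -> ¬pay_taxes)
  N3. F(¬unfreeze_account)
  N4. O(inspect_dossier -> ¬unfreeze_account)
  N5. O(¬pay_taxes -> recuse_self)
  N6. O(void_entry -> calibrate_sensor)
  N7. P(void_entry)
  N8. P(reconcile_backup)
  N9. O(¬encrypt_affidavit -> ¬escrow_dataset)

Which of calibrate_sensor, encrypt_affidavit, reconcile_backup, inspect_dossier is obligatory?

encrypt_affidavit

Premise 3, F(¬unfreeze_account), is equivalent to O(unfreeze_account).
Premise 4, O(inspect_dossier -> ¬unfreeze_account), contraposes to O(unfreeze_account -> ¬inspect_dossier); with O(unfreeze_account) we get O(¬inspect_dossier).
Premise 1 is O(¬pay_taxes -> inspect_dossier); contrapositively O(¬inspect_dossier -> pay_taxes). Since O(¬inspect_dossier) holds, K gives O(pay_taxes).
Premise 2 is O(¬escrow_dataset -> ¬pay_taxes); contrapositively O(pay_taxes -> escrow_dataset). Since O(pay_taxes) holds, K gives O(escrow_dataset).
The contrapositive of premise 9 (O(¬encrypt_affidavit -> ¬escrow_dataset)) is O(escrow_dataset -> encrypt_affidavit), and O(escrow_dataset) is already established, so O(encrypt_affidavit).
So O(encrypt_affidavit) holds — encrypt_affidavit is obligatory. None of the other listed options is made obligatory by any chain of premises.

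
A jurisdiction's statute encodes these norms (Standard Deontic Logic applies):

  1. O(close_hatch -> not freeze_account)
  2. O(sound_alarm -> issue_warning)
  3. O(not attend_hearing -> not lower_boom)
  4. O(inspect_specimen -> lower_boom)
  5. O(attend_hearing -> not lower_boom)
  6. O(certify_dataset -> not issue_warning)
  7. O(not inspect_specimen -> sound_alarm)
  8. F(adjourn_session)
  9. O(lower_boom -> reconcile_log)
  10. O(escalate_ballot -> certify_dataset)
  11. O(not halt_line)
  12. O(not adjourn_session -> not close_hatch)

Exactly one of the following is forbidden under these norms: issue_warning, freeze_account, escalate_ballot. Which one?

escalate_ballot

Premises 3 and 5 are O(not attend_hearing -> not lower_boom) and O(attend_hearing -> not lower_boom); every ideal world satisfies not attend_hearing or attend_hearing, so in either case not lower_boom holds — hence O(not lower_boom).
Premise 4 is O(inspect_specimen -> lower_boom); contrapositively O(not lower_boom -> not inspect_specimen). Since O(not lower_boom) holds, K gives O(not inspect_specimen).
Applying K to premise 7 (O(not inspect_specimen -> sound_alarm)) and O(not inspect_specimen) yields O(sound_alarm).
From O(sound_alarm) and premise 2, O(sound_alarm -> issue_warning), we obtain O(issue_warning).
Premise 6 is O(certify_dataset -> not issue_warning); contrapositively O(issue_warning -> not certify_dataset). Since O(issue_warning) holds, K gives O(not certify_dataset).
Premise 10 is O(escalate_ballot -> certify_dataset); contrapositively O(not certify_dataset -> not escalate_ballot). Since O(not certify_dataset) holds, K gives O(not escalate_ballot).
So O(not escalate_ballot) holds, i.e. escalate_ballot is forbidden. None of the other listed options is forbidden under the premises.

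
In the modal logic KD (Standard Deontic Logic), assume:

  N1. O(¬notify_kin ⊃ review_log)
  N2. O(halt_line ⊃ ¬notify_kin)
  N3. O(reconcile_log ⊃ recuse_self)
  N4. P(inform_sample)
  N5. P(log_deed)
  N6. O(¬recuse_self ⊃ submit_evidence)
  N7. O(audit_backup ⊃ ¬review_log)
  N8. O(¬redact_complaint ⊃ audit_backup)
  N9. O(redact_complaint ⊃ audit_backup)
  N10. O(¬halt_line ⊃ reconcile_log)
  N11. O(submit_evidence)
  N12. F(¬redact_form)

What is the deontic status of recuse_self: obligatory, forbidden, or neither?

Obligatory

By case analysis on ¬redact_complaint: premise 8 gives O(¬redact_complaint ⊃ audit_backup) and premise 9 gives O(redact_complaint ⊃ audit_backup), so O(audit_backup) either way.
Applying K to premise 7 (O(audit_backup ⊃ ¬review_log)) and O(audit_backup) yields O(¬review_log).
The contrapositive of premise 1 (O(¬notify_kin ⊃ review_log)) is O(¬review_log ⊃ notify_kin), and O(¬review_log) is already established, so O(notify_kin).
Premise 2 is O(halt_line ⊃ ¬notify_kin); contrapositively O(notify_kin ⊃ ¬halt_line). Since O(notify_kin) holds, K gives O(¬halt_line).
With premise 10, O(¬halt_line ⊃ reconcile_log), the K-axiom yields O(reconcile_log).
From O(reconcile_log) and premise 3, O(reconcile_log ⊃ recuse_self), we obtain O(recuse_self).
Premises 4, 5, 6, 11, 12 do not contribute to this derivation.
Hence recuse_self is obligatory.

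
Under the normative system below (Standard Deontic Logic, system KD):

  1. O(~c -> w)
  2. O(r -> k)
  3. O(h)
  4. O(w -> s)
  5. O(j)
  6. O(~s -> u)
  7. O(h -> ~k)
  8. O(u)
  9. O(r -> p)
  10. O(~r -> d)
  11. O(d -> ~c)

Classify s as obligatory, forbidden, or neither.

Obligatory

Premise 3 gives O(h).
Premise 7 is O(h -> ~k); since O(h), deontic closure gives O(~k).
Premise 2 is O(r -> k); contrapositively O(~k -> ~r). Since O(~k) holds, K gives O(~r).
Premise 10 is O(~r -> d); since O(~r), deontic closure gives O(d).
With premise 11, O(d -> ~c), the K-axiom yields O(~c).
Premise 1 is O(~c -> w); since O(~c), deontic closure gives O(w).
From O(w) and premise 4, O(w -> s), we obtain O(s).
Premises 5, 6, 8, 9 do not contribute to this derivation.
Hence s is obligatory.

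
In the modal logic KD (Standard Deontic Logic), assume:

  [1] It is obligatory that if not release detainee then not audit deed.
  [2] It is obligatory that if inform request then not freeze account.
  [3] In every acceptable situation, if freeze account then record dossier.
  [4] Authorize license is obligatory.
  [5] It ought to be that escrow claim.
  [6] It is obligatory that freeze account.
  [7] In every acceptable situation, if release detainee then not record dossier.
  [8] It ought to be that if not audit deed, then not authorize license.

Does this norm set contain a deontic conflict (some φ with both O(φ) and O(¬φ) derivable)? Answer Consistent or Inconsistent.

Premise 4 gives O(authorize_license).
Premise 8 is O(¬audit_deed → ¬authorize_license); contrapositively O(authorize_license → audit_deed). Since O(authorize_license) holds, K gives O(audit_deed).
Premise 1, O(¬release_detainee → ¬audit_deed), contraposes to O(audit_deed → release_detainee); with O(audit_deed) we get O(release_detainee).
With premise 7, O(release_detainee → ¬record_dossier), the K-axiom yields O(¬record_dossier).
Premise 3, O(freeze_account → record_dossier), contraposes to O(¬record_dossier → ¬freeze_account); with O(¬record_dossier) we get O(¬freeze_account).
But premise 6 directly asserts O(freeze_account).
We now have both O(¬freeze_account) and O(freeze_account) — freeze_account is simultaneously obligatory and forbidden, violating the D-axiom.

Inconsistent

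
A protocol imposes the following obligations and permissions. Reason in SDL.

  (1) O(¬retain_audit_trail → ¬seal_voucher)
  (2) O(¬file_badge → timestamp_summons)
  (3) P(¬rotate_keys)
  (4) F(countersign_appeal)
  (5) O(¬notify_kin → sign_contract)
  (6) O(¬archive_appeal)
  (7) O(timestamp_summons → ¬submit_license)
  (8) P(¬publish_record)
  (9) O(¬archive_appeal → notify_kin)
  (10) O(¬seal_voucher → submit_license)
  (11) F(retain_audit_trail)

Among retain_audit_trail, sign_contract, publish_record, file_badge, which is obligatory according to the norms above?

Premise 11 is F(retain_audit_trail), i.e. O(¬retain_audit_trail).
Applying K to premise 1 (O(¬retain_audit_trail → ¬seal_voucher)) and O(¬retain_audit_trail) yields O(¬seal_voucher).
Applying K to premise 10 (O(¬seal_voucher → submit_license)) and O(¬seal_voucher) yields O(submit_license).
The contrapositive of premise 7 (O(timestamp_summons → ¬submit_license)) is O(submit_license → ¬timestamp_summons), and O(submit_license) is already established, so O(¬timestamp_summons).
Premise 2 is O(¬file_badge → timestamp_summons); contrapositively O(¬timestamp_summons → file_badge). Since O(¬timestamp_summons) holds, K gives O(file_badge).
So O(file_badge) holds — file_badge is obligatory. None of the other listed options is made obligatory by any chain of premises.

file_badge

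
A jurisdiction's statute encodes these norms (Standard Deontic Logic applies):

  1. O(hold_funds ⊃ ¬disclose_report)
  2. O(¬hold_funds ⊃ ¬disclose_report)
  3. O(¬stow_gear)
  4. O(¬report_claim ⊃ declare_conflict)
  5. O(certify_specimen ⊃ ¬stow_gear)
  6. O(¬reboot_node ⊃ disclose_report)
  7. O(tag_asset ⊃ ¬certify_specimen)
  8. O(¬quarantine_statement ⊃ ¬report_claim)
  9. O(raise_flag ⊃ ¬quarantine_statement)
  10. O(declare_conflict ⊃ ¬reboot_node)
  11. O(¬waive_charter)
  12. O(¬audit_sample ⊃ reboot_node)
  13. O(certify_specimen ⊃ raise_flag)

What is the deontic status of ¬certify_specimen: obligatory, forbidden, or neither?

By case analysis on ¬hold_funds: premise 2 gives O(¬hold_funds ⊃ ¬disclose_report) and premise 1 gives O(hold_funds ⊃ ¬disclose_report), so O(¬disclose_report) either way.
Premise 6, O(¬reboot_node ⊃ disclose_report), contraposes to O(¬disclose_report ⊃ reboot_node); with O(¬disclose_report) we get O(reboot_node).
Premise 10 is O(declare_conflict ⊃ ¬reboot_node); contrapositively O(reboot_node ⊃ ¬declare_conflict). Since O(reboot_node) holds, K gives O(¬declare_conflict).
The contrapositive of premise 4 (O(¬report_claim ⊃ declare_conflict)) is O(¬declare_conflict ⊃ report_claim), and O(¬declare_conflict) is already established, so O(report_claim).
Premise 8, O(¬quarantine_statement ⊃ ¬report_claim), contraposes to O(report_claim ⊃ quarantine_statement); with O(report_claim) we get O(quarantine_statement).
The contrapositive of premise 9 (O(raise_flag ⊃ ¬quarantine_statement)) is O(quarantine_statement ⊃ ¬raise_flag), and O(quarantine_statement) is already established, so O(¬raise_flag).
The contrapositive of premise 13 (O(certify_specimen ⊃ raise_flag)) is O(¬raise_flag ⊃ ¬certify_specimen), and O(¬raise_flag) is already established, so O(¬certify_specimen).
Premises 3, 5, 7, 11, 12 do not contribute to this derivation.
Hence ¬certify_specimen is obligatory.

Obligatory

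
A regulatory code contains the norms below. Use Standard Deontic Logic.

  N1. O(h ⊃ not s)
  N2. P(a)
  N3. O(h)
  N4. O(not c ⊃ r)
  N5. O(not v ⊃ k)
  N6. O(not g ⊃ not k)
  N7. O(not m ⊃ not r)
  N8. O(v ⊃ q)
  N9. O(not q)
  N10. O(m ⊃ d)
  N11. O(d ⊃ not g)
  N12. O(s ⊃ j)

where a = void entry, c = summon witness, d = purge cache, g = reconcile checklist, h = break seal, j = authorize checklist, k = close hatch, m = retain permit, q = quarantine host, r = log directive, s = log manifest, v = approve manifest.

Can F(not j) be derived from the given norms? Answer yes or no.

No

Premise 12 is O(s ⊃ j), but O(s) is not derivable from the premises, so it does not yield O(j).
No other premise forces O(j). An ideal world satisfying every premise can still have not j true, so F(not j) is not derivable.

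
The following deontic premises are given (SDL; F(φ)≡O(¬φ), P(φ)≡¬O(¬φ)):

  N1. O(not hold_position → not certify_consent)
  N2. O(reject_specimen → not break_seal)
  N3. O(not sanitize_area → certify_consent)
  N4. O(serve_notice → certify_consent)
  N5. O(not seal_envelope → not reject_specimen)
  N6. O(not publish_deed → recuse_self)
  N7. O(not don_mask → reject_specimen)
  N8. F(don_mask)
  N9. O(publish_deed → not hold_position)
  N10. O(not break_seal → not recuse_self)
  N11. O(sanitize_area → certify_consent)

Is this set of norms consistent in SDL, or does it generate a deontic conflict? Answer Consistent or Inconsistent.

By case analysis on sanitize_area: premise 11 gives O(sanitize_area → certify_consent) and premise 3 gives O(not sanitize_area → certify_consent), so O(certify_consent) either way.
Premise 1 is O(not hold_position → not certify_consent); contrapositively O(certify_consent → hold_position). Since O(certify_consent) holds, K gives O(hold_position).
Premise 9, O(publish_deed → not hold_position), contraposes to O(hold_position → not publish_deed); with O(hold_position) we get O(not publish_deed).
From O(not publish_deed) and premise 6, O(not publish_deed → recuse_self), we obtain O(recuse_self).
The contrapositive of premise 10 (O(not break_seal → not recuse_self)) is O(recuse_self → break_seal), and O(recuse_self) is already established, so O(break_seal).
Premise 2, O(reject_specimen → not break_seal), contraposes to O(break_seal → not reject_specimen); with O(break_seal) we get O(not reject_specimen).
Premise 7 is O(not don_mask → reject_specimen); contrapositively O(not reject_specimen → don_mask). Since O(not reject_specimen) holds, K gives O(don_mask).
But premise 8, F(don_mask), means O(not don_mask).
We now have both O(don_mask) and O(not don_mask) — don_mask is simultaneously obligatory and forbidden, violating the D-axiom.

Inconsistent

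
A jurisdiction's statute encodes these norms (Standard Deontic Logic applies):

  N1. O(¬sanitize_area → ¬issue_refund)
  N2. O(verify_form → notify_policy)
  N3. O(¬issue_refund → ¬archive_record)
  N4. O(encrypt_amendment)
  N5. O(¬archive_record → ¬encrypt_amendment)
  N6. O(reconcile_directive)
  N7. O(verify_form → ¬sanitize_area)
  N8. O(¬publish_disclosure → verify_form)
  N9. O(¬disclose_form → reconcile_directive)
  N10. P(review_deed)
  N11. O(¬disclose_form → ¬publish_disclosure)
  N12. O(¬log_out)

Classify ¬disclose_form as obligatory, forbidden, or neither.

Forbidden

Premise 4 states O(encrypt_amendment) outright.
Premise 5 is O(¬archive_record → ¬encrypt_amendment); contrapositively O(encrypt_amendment → archive_record). Since O(encrypt_amendment) holds, K gives O(archive_record).
The contrapositive of premise 3 (O(¬issue_refund → ¬archive_record)) is O(archive_record → issue_refund), and O(archive_record) is already established, so O(issue_refund).
Premise 1 is O(¬sanitize_area → ¬issue_refund); contrapositively O(issue_refund → sanitize_area). Since O(issue_refund) holds, K gives O(sanitize_area).
The contrapositive of premise 7 (O(verify_form → ¬sanitize_area)) is O(sanitize_area → ¬verify_form), and O(sanitize_area) is already established, so O(¬verify_form).
Premise 8, O(¬publish_disclosure → verify_form), contraposes to O(¬verify_form → publish_disclosure); with O(¬verify_form) we get O(publish_disclosure).
Premise 11, O(¬disclose_form → ¬publish_disclosure), contraposes to O(publish_disclosure → disclose_form); with O(publish_disclosure) we get O(disclose_form).
Premises 2, 6, 9, 10, 12 do not contribute to this derivation.
Thus O(disclose_form), which is F(¬disclose_form): ¬disclose_form is forbidden.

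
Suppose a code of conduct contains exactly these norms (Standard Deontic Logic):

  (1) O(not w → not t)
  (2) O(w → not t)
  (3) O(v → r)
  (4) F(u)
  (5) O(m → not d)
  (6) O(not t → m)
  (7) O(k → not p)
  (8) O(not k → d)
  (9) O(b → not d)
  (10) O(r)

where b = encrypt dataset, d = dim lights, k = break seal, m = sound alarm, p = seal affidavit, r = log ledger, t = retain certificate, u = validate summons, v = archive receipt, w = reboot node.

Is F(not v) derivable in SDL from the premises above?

Premise 3 is O(v → r); even if O(r) held, inferring O(v) would be affirming the consequent — invalid.
No other premise forces O(v). An ideal world satisfying every premise can still have not v true, so F(not v) is not derivable.

No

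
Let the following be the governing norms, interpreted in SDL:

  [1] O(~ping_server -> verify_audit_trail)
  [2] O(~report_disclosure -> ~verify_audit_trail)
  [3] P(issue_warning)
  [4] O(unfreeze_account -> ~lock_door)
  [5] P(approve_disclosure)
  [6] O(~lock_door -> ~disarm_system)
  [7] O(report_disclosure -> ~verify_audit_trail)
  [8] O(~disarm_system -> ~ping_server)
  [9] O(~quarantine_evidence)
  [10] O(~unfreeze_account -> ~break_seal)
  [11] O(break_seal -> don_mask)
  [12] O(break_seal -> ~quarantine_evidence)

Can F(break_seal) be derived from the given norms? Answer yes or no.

Yes

Premises 7 and 2 cover both cases: O(report_disclosure -> ~verify_audit_trail) and O(~report_disclosure -> ~verify_audit_trail). Since report_disclosure ∨ ~report_disclosure is a tautology, O(~verify_audit_trail) follows.
Premise 1 is O(~ping_server -> verify_audit_trail); contrapositively O(~verify_audit_trail -> ping_server). Since O(~verify_audit_trail) holds, K gives O(ping_server).
Premise 8, O(~disarm_system -> ~ping_server), contraposes to O(ping_server -> disarm_system); with O(ping_server) we get O(disarm_system).
Premise 6 is O(~lock_door -> ~disarm_system); contrapositively O(disarm_system -> lock_door). Since O(disarm_system) holds, K gives O(lock_door).
Premise 4, O(unfreeze_account -> ~lock_door), contraposes to O(lock_door -> ~unfreeze_account); with O(lock_door) we get O(~unfreeze_account).
With premise 10, O(~unfreeze_account -> ~break_seal), the K-axiom yields O(~break_seal).
Premises 3, 5, 9, 11, 12 do not contribute to this derivation.
So O(~break_seal) holds, i.e. F(break_seal). The claim follows.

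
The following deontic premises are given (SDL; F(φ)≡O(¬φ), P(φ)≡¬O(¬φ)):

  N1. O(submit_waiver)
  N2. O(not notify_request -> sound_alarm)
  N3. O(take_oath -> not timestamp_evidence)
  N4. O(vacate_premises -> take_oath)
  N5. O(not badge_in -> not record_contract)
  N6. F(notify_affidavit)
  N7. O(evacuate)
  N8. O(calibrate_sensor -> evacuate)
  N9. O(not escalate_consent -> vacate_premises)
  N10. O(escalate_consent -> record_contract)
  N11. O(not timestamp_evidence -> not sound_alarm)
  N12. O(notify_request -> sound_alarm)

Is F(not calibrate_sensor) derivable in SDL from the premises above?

No

Premise 8 is O(calibrate_sensor -> evacuate); even if O(evacuate) held, inferring O(calibrate_sensor) would be affirming the consequent — invalid.
No other premise forces O(calibrate_sensor). An ideal world satisfying every premise can still have not calibrate_sensor true, so F(not calibrate_sensor) is not derivable.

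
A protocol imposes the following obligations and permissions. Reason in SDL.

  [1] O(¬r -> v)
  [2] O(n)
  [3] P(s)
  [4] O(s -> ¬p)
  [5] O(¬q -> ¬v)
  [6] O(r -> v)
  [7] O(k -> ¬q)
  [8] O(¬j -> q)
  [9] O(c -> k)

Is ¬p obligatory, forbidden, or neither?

Neither

Premise 4 is O(s -> ¬p), but O(s) is not derivable from the premises (the permission P(s) asserts only ¬O(¬s), not O(s)), so it does not yield O(¬p).
No premise or chain of K-axiom applications forces O(¬p), and none forces O(p). So ¬p is neither obligatory nor forbidden under these norms.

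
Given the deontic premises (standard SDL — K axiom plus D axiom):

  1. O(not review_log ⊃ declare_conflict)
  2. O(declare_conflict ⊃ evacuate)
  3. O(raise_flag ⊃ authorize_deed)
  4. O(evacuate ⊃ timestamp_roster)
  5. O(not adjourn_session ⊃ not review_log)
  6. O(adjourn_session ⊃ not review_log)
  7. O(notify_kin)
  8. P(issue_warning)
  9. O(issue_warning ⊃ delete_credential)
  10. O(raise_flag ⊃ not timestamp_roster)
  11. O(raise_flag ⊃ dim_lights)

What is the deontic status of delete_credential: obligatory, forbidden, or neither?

Premise 9 is O(issue_warning ⊃ delete_credential), but O(issue_warning) is not derivable from the premises (the permission P(issue_warning) asserts only not O(not issue_warning), not O(issue_warning)), so it does not yield O(delete_credential).
No premise or chain of K-axiom applications forces O(delete_credential), and none forces O(not delete_credential). So delete_credential is neither obligatory nor forbidden under these norms.

Neither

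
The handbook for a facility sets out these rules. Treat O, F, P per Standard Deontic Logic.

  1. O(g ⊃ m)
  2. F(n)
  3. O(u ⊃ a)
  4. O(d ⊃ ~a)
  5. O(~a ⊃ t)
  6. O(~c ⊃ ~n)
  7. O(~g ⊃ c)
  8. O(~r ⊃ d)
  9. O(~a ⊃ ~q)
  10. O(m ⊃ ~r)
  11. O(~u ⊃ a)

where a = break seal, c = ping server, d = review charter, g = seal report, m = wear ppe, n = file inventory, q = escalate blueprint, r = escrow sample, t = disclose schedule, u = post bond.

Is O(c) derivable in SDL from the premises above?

Yes

Premises 3 and 11 cover both cases: O(u ⊃ a) and O(~u ⊃ a). Since u ∨ ~u is a tautology, O(a) follows.
Premise 4 is O(d ⊃ ~a); contrapositively O(a ⊃ ~d). Since O(a) holds, K gives O(~d).
Premise 8 is O(~r ⊃ d); contrapositively O(~d ⊃ r). Since O(~d) holds, K gives O(r).
Premise 10, O(m ⊃ ~r), contraposes to O(r ⊃ ~m); with O(r) we get O(~m).
The contrapositive of premise 1 (O(g ⊃ m)) is O(~m ⊃ ~g), and O(~m) is already established, so O(~g).
Applying K to premise 7 (O(~g ⊃ c)) and O(~g) yields O(c).
Premises 2, 5, 6, 9 do not contribute to this derivation.
So O(c) follows.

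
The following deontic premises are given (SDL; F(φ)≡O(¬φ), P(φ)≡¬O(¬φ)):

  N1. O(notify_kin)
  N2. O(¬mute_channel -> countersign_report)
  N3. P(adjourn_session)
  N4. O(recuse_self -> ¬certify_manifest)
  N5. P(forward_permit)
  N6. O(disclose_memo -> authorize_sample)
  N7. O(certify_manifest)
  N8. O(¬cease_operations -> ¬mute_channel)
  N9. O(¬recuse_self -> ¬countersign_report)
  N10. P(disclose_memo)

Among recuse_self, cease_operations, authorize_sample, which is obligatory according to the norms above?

cease_operations

From premise 7 we have O(certify_manifest).
Premise 4, O(recuse_self -> ¬certify_manifest), contraposes to O(certify_manifest -> ¬recuse_self); with O(certify_manifest) we get O(¬recuse_self).
Premise 9 is O(¬recuse_self -> ¬countersign_report); since O(¬recuse_self), deontic closure gives O(¬countersign_report).
Premise 2 is O(¬mute_channel -> countersign_report); contrapositively O(¬countersign_report -> mute_channel). Since O(¬countersign_report) holds, K gives O(mute_channel).
Premise 8 is O(¬cease_operations -> ¬mute_channel); contrapositively O(mute_channel -> cease_operations). Since O(mute_channel) holds, K gives O(cease_operations).
So O(cease_operations) holds — cease_operations is obligatory. None of the other listed options is made obligatory by any chain of premises.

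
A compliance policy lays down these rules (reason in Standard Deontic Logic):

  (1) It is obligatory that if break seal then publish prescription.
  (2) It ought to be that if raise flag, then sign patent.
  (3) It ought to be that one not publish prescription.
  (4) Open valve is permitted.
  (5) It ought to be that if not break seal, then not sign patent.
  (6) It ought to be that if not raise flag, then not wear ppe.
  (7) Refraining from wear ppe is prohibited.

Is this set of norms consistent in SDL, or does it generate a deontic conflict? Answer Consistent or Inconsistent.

Inconsistent

F(¬wear_ppe) at premise 7 means O(wear_ppe).
The contrapositive of premise 6 (O(¬raise_flag → ¬wear_ppe)) is O(wear_ppe → raise_flag), and O(wear_ppe) is already established, so O(raise_flag).
Applying K to premise 2 (O(raise_flag → sign_patent)) and O(raise_flag) yields O(sign_patent).
Premise 5 is O(¬break_seal → ¬sign_patent); contrapositively O(sign_patent → break_seal). Since O(sign_patent) holds, K gives O(break_seal).
Applying K to premise 1 (O(break_seal → publish_prescription)) and O(break_seal) yields O(publish_prescription).
Yet premise 3 states O(¬publish_prescription).
We now have both O(publish_prescription) and O(¬publish_prescription) — publish_prescription is simultaneously obligatory and forbidden, violating the D-axiom.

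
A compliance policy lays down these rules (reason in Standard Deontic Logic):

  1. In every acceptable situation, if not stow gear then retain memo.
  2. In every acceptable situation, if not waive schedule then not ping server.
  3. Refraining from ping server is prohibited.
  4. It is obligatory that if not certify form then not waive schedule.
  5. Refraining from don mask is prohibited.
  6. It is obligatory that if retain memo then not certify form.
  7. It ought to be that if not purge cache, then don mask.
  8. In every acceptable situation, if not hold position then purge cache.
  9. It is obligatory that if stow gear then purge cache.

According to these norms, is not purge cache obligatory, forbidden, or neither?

Premise 3 is F(¬ping_server), i.e. O(ping_server).
Premise 2, O(¬waive_schedule → ¬ping_server), contraposes to O(ping_server → waive_schedule); with O(ping_server) we get O(waive_schedule).
The contrapositive of premise 4 (O(¬certify_form → ¬waive_schedule)) is O(waive_schedule → certify_form), and O(waive_schedule) is already established, so O(certify_form).
Premise 6 is O(retain_memo → ¬certify_form); contrapositively O(certify_form → ¬retain_memo). Since O(certify_form) holds, K gives O(¬retain_memo).
Premise 1, O(¬stow_gear → retain_memo), contraposes to O(¬retain_memo → stow_gear); with O(¬retain_memo) we get O(stow_gear).
From O(stow_gear) and premise 9, O(stow_gear → purge_cache), we obtain O(purge_cache).
Premises 5, 7, 8 do not contribute to this derivation.
Thus O(purge_cache), which is F(¬purge_cache): ¬purge_cache is forbidden.

Forbidden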